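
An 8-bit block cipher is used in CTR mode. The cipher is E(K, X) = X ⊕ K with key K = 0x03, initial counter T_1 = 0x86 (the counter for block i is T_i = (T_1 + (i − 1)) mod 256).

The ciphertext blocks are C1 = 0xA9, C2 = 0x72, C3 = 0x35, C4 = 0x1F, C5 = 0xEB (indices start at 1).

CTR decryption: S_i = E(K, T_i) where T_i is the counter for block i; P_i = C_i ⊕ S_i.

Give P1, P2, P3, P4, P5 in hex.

P1: T = 0x86, S = E(K, T) = 0x85; 0xA9 ⊕ 0x85 = 0x2C.
P2: T = 0x87, S = E(K, T) = 0x84; 0x72 ⊕ 0x84 = 0xF6.
P3: T = 0x88, S = E(K, T) = 0x8B; 0x35 ⊕ 0x8B = 0xBE.
P4: T = 0x89, S = E(K, T) = 0x8A; 0x1F ⊕ 0x8A = 0x95.
P5: T = 0x8A, S = E(K, T) = 0x89; 0xEB ⊕ 0x89 = 0x62.

P1 = 0x2C, P2 = 0xF6, P3 = 0xBE, P4 = 0x95, P5 = 0x62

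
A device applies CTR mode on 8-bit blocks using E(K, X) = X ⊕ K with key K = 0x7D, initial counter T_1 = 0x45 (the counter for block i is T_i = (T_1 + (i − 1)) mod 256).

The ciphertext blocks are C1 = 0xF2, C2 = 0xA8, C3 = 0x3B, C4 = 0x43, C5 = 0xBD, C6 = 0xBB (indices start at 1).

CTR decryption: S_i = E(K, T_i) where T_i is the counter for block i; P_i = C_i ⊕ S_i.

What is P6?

P6: T = 0x4A, S = E(K, T) = 0x37; 0xBB ⊕ 0x37 = 0x8C.

P6 = 0x8C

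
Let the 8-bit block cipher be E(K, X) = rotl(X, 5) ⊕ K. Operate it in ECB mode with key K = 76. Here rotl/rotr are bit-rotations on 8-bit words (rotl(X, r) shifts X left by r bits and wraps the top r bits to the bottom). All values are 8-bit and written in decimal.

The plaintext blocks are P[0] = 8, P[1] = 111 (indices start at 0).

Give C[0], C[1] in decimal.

ECB encryption: C_i = E(K, P_i).
C[0]: E(K, 8) = 77.
C[1]: E(K, 111) = 161.

C[0] = 77, C[1] = 161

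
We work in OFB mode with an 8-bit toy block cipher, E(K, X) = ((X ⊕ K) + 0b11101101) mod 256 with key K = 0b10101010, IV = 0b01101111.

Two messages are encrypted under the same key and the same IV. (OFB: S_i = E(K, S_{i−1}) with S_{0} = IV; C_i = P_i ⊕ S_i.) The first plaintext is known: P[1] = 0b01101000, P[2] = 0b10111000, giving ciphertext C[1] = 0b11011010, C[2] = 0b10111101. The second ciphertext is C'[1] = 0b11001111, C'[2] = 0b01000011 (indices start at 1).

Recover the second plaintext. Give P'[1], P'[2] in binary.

P'[1] = 0b01111101, P'[2] = 0b01000110

In OFB with a reused IV, both messages share the same keystream S_i, so C_i ⊕ C'_i = P_i ⊕ P'_i and thus P'_i = P_i ⊕ C_i ⊕ C'_i.
P'[1]: 0b01101000 ⊕ 0b11011010 ⊕ 0b11001111 = 0b01111101.
P'[2]: 0b10111000 ⊕ 0b10111101 ⊕ 0b01000011 = 0b01000110.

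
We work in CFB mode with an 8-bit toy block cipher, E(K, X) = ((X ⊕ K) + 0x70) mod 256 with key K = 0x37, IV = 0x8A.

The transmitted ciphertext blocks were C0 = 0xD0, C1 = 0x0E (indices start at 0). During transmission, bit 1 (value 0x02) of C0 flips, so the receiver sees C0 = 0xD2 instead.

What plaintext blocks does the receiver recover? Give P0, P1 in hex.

CFB decryption: P_i = C_i ⊕ E(K, C_{i−1}), with C_{−1} = IV.
Only C0 changed, to 0xD2. In CFB, a change in C_i flips the same bit in P_i and garbles P_{i+1}. Decrypting the received ciphertext:
P0: E(K, 0x8A) = 0x2D; 0xD2 ⊕ 0x2D = 0xFF.
P1: E(K, 0xD2) = 0x55; 0x0E ⊕ 0x55 = 0x5B.
Blocks that differ from the original plaintext: P0, P1.

P0 = 0xFF, P1 = 0x5B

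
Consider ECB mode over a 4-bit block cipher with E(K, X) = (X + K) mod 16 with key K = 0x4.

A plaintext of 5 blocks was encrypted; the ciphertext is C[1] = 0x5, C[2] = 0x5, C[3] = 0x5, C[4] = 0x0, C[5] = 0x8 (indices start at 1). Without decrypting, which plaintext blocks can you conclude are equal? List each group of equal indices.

P[1] = P[2] = P[3]

ECB encrypts each block independently with the same key, so equal ciphertext blocks imply equal plaintext blocks.
C[1] = C[2] = C[3] = 0x5, so P[1] = P[2] = P[3].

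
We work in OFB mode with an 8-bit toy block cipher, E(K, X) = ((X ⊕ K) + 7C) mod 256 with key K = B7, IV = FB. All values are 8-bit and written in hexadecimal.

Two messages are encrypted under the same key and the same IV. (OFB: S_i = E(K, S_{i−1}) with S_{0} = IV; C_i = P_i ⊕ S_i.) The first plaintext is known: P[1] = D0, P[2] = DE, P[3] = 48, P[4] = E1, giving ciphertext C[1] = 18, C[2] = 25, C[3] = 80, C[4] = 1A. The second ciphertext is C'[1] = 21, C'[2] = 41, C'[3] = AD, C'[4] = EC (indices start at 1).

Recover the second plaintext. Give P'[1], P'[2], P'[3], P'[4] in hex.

In OFB with a reused IV, both messages share the same keystream S_i, so C_i ⊕ C'_i = P_i ⊕ P'_i and thus P'_i = P_i ⊕ C_i ⊕ C'_i.
P'[1]: D0 ⊕ 18 ⊕ 21 = E9.
P'[2]: DE ⊕ 25 ⊕ 41 = BA.
P'[3]: 48 ⊕ 80 ⊕ AD = 65.
P'[4]: E1 ⊕ 1A ⊕ EC = 17.

P'[1] = E9, P'[2] = BA, P'[3] = 65, P'[4] = 17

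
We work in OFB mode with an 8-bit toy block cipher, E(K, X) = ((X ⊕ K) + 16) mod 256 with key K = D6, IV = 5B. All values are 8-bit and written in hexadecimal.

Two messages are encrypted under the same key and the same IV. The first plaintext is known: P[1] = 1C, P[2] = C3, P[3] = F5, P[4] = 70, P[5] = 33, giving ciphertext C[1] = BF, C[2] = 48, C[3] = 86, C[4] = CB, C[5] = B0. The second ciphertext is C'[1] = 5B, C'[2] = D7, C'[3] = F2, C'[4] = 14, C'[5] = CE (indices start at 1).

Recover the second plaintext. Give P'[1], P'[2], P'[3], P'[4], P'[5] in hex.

P'[1] = F8, P'[2] = 5C, P'[3] = 81, P'[4] = AF, P'[5] = 4D

In OFB with a reused IV, both messages share the same keystream S_i, so C_i ⊕ C'_i = P_i ⊕ P'_i and thus P'_i = P_i ⊕ C_i ⊕ C'_i.
P'[1]: 1C ⊕ BF ⊕ 5B = F8.
P'[2]: C3 ⊕ 48 ⊕ D7 = 5C.
P'[3]: F5 ⊕ 86 ⊕ F2 = 81.
P'[4]: 70 ⊕ CB ⊕ 14 = AF.
P'[5]: 33 ⊕ B0 ⊕ CE = 4D.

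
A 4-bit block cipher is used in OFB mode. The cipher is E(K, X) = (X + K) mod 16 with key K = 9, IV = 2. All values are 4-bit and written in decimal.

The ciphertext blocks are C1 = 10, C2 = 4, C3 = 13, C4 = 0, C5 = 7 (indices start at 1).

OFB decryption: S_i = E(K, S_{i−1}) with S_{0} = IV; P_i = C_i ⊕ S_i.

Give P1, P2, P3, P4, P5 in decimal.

P1: S = E(K, 2) = 11; 10 ⊕ 11 = 1.
P2: S = E(K, 11) = 4; 4 ⊕ 4 = 0.
P3: S = E(K, 4) = 13; 13 ⊕ 13 = 0.
P4: S = E(K, 13) = 6; 0 ⊕ 6 = 6.
P5: S = E(K, 6) = 15; 7 ⊕ 15 = 8.

P1 = 1, P2 = 0, P3 = 0, P4 = 6, P5 = 8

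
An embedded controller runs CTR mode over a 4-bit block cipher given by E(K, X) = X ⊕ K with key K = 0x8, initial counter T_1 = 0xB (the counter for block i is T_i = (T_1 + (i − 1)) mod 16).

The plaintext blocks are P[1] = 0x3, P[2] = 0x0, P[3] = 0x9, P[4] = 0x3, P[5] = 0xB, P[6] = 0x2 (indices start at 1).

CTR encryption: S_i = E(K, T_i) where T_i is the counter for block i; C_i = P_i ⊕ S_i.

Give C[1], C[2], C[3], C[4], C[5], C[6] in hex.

C[1]: T = 0xB, S = E(K, T) = 0x3; 0x3 ⊕ 0x3 = 0x0.
C[2]: T = 0xC, S = E(K, T) = 0x4; 0x0 ⊕ 0x4 = 0x4.
C[3]: T = 0xD, S = E(K, T) = 0x5; 0x9 ⊕ 0x5 = 0xC.
C[4]: T = 0xE, S = E(K, T) = 0x6; 0x3 ⊕ 0x6 = 0x5.
C[5]: T = 0xF, S = E(K, T) = 0x7; 0xB ⊕ 0x7 = 0xC.
C[6]: T = 0x0, S = E(K, T) = 0x8; 0x2 ⊕ 0x8 = 0xA.

C[1] = 0x0, C[2] = 0x4, C[3] = 0xC, C[4] = 0x5, C[5] = 0xC, C[6] = 0xA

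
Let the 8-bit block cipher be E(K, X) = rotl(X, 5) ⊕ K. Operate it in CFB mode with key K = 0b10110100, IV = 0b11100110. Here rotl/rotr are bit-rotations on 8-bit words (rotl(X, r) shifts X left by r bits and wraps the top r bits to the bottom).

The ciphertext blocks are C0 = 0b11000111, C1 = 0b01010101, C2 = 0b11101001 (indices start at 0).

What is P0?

P0 = 0b10101111

CFB decryption: P_i = C_i ⊕ E(K, C_{i−1}), with C_{−1} = IV.
P0: E(K, 0b11100110) = 0b01101000; 0b11000111 ⊕ 0b01101000 = 0b10101111.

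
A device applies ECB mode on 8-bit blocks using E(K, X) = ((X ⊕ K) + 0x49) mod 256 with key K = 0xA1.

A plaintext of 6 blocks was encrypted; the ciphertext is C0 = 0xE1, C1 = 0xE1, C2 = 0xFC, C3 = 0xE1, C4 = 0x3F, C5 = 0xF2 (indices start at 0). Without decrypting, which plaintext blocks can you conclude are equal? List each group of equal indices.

P0 = P1 = P3

ECB encrypts each block independently with the same key, so equal ciphertext blocks imply equal plaintext blocks.
C0 = C1 = C3 = 0xE1, so P0 = P1 = P3.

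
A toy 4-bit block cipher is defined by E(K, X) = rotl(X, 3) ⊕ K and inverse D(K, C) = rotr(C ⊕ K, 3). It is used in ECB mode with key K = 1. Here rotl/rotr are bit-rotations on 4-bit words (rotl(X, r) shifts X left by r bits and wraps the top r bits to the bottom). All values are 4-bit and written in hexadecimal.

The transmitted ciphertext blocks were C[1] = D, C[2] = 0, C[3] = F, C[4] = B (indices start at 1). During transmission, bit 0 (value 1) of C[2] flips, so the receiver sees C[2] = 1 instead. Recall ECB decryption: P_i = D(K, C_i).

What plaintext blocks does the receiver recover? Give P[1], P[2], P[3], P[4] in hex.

P[1] = 9, P[2] = 0, P[3] = D, P[4] = 5

Only C[2] changed, to 1. In ECB, a change in C_i affects only P_i. Decrypting the received ciphertext:
P[1]: D(K, D) = 9.
P[2]: D(K, 1) = 0.
P[3]: D(K, F) = D.
P[4]: D(K, B) = 5.
Blocks that differ from the original plaintext: P[2].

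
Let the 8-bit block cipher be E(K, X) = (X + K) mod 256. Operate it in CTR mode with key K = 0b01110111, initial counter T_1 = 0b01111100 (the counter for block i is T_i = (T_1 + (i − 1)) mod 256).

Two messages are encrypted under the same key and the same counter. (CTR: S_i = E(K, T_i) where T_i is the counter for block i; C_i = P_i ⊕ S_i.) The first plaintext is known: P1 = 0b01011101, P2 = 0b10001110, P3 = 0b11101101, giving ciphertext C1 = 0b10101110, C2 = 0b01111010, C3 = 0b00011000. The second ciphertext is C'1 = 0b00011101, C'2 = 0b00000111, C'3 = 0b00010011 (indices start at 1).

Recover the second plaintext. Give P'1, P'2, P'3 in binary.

P'1 = 0b11101110, P'2 = 0b11110011, P'3 = 0b11100110

In CTR with a reused counter, both messages share the same keystream S_i, so C_i ⊕ C'_i = P_i ⊕ P'_i and thus P'_i = P_i ⊕ C_i ⊕ C'_i.
P'1: 0b01011101 ⊕ 0b10101110 ⊕ 0b00011101 = 0b11101110.
P'2: 0b10001110 ⊕ 0b01111010 ⊕ 0b00000111 = 0b11110011.
P'3: 0b11101101 ⊕ 0b00011000 ⊕ 0b00010011 = 0b11100110.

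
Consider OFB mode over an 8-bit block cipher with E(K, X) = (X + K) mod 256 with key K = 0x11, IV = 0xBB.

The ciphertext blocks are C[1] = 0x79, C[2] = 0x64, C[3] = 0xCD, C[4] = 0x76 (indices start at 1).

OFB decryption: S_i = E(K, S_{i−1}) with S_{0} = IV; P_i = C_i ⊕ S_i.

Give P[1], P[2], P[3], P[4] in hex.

P[1]: S = E(K, 0xBB) = 0xCC; 0x79 ⊕ 0xCC = 0xB5.
P[2]: S = E(K, 0xCC) = 0xDD; 0x64 ⊕ 0xDD = 0xB9.
P[3]: S = E(K, 0xDD) = 0xEE; 0xCD ⊕ 0xEE = 0x23.
P[4]: S = E(K, 0xEE) = 0xFF; 0x76 ⊕ 0xFF = 0x89.

P[1] = 0xB5, P[2] = 0xB9, P[3] = 0x23, P[4] = 0x89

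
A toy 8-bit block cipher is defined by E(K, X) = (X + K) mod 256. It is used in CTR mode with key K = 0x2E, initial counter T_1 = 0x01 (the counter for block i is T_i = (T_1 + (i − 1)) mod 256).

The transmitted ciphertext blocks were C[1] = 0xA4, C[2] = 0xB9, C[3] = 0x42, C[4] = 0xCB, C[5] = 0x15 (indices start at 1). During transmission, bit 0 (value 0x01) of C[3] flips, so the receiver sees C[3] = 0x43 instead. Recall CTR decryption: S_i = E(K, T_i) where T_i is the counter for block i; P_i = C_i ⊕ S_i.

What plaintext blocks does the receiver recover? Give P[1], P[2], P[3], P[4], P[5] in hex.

Only C[3] changed, to 0x43. In CTR, a change in C_i flips the same bit in P_i only; the keystream is unaffected. Decrypting the received ciphertext:
P[1]: T = 0x01, S = E(K, T) = 0x2F; 0xA4 ⊕ 0x2F = 0x8B.
P[2]: T = 0x02, S = E(K, T) = 0x30; 0xB9 ⊕ 0x30 = 0x89.
P[3]: T = 0x03, S = E(K, T) = 0x31; 0x43 ⊕ 0x31 = 0x72.
P[4]: T = 0x04, S = E(K, T) = 0x32; 0xCB ⊕ 0x32 = 0xF9.
P[5]: T = 0x05, S = E(K, T) = 0x33; 0x15 ⊕ 0x33 = 0x26.
Blocks that differ from the original plaintext: P[3].

P[1] = 0x8B, P[2] = 0x89, P[3] = 0x72, P[4] = 0xF9, P[5] = 0x26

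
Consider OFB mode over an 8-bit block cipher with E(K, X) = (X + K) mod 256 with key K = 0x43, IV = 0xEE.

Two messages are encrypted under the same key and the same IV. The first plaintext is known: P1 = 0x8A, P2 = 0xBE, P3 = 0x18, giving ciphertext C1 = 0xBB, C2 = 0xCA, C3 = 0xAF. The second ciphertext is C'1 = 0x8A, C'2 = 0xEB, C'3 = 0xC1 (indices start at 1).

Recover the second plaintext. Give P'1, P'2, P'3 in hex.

P'1 = 0xBB, P'2 = 0x9F, P'3 = 0x76

In OFB with a reused IV, both messages share the same keystream S_i, so C_i ⊕ C'_i = P_i ⊕ P'_i and thus P'_i = P_i ⊕ C_i ⊕ C'_i.
P'1: 0x8A ⊕ 0xBB ⊕ 0x8A = 0xBB.
P'2: 0xBE ⊕ 0xCA ⊕ 0xEB = 0x9F.
P'3: 0x18 ⊕ 0xAF ⊕ 0xC1 = 0x76.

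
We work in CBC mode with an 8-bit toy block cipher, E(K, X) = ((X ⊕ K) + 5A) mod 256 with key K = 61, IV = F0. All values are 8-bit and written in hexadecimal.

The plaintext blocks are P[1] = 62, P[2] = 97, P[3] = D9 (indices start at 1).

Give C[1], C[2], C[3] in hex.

C[1] = 4D, C[2] = 15, C[3] = 07

CBC encryption: C_i = E(K, P_i ⊕ C_{i−1}), with C_{0} = IV.
C[1]: P[1] ⊕ F0 = 92; E(K, 92) = 4D.
C[2]: P[2] ⊕ 4D = DA; E(K, DA) = 15.
C[3]: P[3] ⊕ 15 = CC; E(K, CC) = 07.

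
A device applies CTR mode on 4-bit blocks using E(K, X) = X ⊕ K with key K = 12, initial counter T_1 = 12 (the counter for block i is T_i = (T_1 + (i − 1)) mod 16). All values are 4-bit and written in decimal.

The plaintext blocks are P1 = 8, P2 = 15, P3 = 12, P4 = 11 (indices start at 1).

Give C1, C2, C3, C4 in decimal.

C1 = 8, C2 = 14, C3 = 14, C4 = 8

CTR encryption: S_i = E(K, T_i) where T_i is the counter for block i; C_i = P_i ⊕ S_i.
C1: T = 12, S = E(K, T) = 0; 8 ⊕ 0 = 8.
C2: T = 13, S = E(K, T) = 1; 15 ⊕ 1 = 14.
C3: T = 14, S = E(K, T) = 2; 12 ⊕ 2 = 14.
C4: T = 15, S = E(K, T) = 3; 11 ⊕ 3 = 8.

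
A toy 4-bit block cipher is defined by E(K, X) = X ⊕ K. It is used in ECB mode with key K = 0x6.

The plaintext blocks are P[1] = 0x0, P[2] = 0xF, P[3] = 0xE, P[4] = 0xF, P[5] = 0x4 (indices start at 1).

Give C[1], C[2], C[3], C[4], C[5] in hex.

C[1] = 0x6, C[2] = 0x9, C[3] = 0x8, C[4] = 0x9, C[5] = 0x2

ECB encryption: C_i = E(K, P_i).
C[1]: E(K, 0x0) = 0x6.
C[2]: E(K, 0xF) = 0x9.
C[3]: E(K, 0xE) = 0x8.
C[4]: E(K, 0xF) = 0x9.
C[5]: E(K, 0x4) = 0x2.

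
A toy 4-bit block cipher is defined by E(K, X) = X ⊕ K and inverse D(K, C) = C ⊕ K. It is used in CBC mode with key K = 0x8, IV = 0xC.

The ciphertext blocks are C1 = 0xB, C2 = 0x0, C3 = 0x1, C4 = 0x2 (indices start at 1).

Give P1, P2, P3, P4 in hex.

CBC decryption: P_i = D(K, C_i) ⊕ C_{i−1}, with C_{0} = IV.
P1: D(K, 0xB) = 0x3; 0x3 ⊕ 0xC = 0xF.
P2: D(K, 0x0) = 0x8; 0x8 ⊕ 0xB = 0x3.
P3: D(K, 0x1) = 0x9; 0x9 ⊕ 0x0 = 0x9.
P4: D(K, 0x2) = 0xA; 0xA ⊕ 0x1 = 0xB.

P1 = 0xF, P2 = 0x3, P3 = 0x9, P4 = 0xB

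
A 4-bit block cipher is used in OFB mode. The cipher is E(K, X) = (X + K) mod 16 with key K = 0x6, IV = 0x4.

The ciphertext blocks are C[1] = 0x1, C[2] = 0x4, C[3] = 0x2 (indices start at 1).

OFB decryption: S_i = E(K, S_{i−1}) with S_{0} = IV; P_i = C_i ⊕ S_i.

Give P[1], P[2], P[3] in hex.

P[1]: S = E(K, 0x4) = 0xA; 0x1 ⊕ 0xA = 0xB.
P[2]: S = E(K, 0xA) = 0x0; 0x4 ⊕ 0x0 = 0x4.
P[3]: S = E(K, 0x0) = 0x6; 0x2 ⊕ 0x6 = 0x4.

P[1] = 0xB, P[2] = 0x4, P[3] = 0x4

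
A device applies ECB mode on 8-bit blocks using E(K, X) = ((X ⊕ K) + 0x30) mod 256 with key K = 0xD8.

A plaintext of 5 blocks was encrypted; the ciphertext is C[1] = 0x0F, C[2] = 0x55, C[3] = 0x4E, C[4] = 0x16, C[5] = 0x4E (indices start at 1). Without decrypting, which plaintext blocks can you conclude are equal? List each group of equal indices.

P[3] = P[5]

ECB encrypts each block independently with the same key, so equal ciphertext blocks imply equal plaintext blocks.
C[3] = C[5] = 0x4E, so P[3] = P[5].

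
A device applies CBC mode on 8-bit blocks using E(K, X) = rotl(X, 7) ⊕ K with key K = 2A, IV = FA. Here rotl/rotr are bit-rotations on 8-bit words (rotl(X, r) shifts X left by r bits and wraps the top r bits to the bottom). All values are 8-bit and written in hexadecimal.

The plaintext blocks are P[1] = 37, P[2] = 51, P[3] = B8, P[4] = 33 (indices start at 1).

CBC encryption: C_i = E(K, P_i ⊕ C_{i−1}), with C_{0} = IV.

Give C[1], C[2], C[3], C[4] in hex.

C[1] = CC, C[2] = E4, C[3] = 04, C[4] = B1

C[1]: P[1] ⊕ FA = CD; E(K, CD) = CC.
C[2]: P[2] ⊕ CC = 9D; E(K, 9D) = E4.
C[3]: P[3] ⊕ E4 = 5C; E(K, 5C) = 04.
C[4]: P[4] ⊕ 04 = 37; E(K, 37) = B1.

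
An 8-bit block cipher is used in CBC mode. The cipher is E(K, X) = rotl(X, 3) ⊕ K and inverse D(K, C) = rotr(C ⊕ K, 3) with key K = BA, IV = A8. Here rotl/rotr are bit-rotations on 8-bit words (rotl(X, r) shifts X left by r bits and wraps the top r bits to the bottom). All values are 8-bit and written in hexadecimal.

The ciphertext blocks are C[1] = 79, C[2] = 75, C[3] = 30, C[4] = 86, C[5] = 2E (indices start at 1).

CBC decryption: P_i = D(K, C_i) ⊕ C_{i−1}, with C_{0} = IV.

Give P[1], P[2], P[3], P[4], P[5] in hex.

P[1] = D0, P[2] = 80, P[3] = 24, P[4] = B7, P[5] = 14

P[1]: D(K, 79) = 78; 78 ⊕ A8 = D0.
P[2]: D(K, 75) = F9; F9 ⊕ 79 = 80.
P[3]: D(K, 30) = 51; 51 ⊕ 75 = 24.
P[4]: D(K, 86) = 87; 87 ⊕ 30 = B7.
P[5]: D(K, 2E) = 92; 92 ⊕ 86 = 14.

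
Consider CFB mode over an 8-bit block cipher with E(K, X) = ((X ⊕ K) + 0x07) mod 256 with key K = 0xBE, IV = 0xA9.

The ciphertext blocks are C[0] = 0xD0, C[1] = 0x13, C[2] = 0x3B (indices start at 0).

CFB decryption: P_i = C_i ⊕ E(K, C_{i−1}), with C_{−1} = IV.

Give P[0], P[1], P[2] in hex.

P[0] = 0xCE, P[1] = 0x66, P[2] = 0x8F

P[0]: E(K, 0xA9) = 0x1E; 0xD0 ⊕ 0x1E = 0xCE.
P[1]: E(K, 0xD0) = 0x75; 0x13 ⊕ 0x75 = 0x66.
P[2]: E(K, 0x13) = 0xB4; 0x3B ⊕ 0xB4 = 0x8F.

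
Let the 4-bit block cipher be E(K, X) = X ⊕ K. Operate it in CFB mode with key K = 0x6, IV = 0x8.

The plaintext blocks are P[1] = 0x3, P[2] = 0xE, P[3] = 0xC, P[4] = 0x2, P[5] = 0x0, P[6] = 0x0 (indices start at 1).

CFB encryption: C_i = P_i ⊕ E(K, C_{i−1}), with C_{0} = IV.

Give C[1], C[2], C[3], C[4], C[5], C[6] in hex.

C[1] = 0xD, C[2] = 0x5, C[3] = 0xF, C[4] = 0xB, C[5] = 0xD, C[6] = 0xB

C[1]: E(K, 0x8) = 0xE; 0x3 ⊕ 0xE = 0xD.
C[2]: E(K, 0xD) = 0xB; 0xE ⊕ 0xB = 0x5.
C[3]: E(K, 0x5) = 0x3; 0xC ⊕ 0x3 = 0xF.
C[4]: E(K, 0xF) = 0x9; 0x2 ⊕ 0x9 = 0xB.
C[5]: E(K, 0xB) = 0xD; 0x0 ⊕ 0xD = 0xD.
C[6]: E(K, 0xD) = 0xB; 0x0 ⊕ 0xB = 0xB.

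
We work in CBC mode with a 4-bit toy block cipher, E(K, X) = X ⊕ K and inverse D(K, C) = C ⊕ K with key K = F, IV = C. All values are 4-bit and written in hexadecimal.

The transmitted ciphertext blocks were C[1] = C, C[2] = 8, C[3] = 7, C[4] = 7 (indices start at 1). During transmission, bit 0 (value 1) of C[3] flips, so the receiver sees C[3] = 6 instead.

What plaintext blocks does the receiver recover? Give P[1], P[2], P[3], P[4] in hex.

CBC decryption: P_i = D(K, C_i) ⊕ C_{i−1}, with C_{0} = IV.
Only C[3] changed, to 6. In CBC, a change in C_i garbles P_i and flips the same bit in P_{i+1}. Decrypting the received ciphertext:
P[1]: D(K, C) = 3; 3 ⊕ C = F.
P[2]: D(K, 8) = 7; 7 ⊕ C = B.
P[3]: D(K, 6) = 9; 9 ⊕ 8 = 1.
P[4]: D(K, 7) = 8; 8 ⊕ 6 = E.
Blocks that differ from the original plaintext: P[3], P[4].

P[1] = F, P[2] = B, P[3] = 1, P[4] = E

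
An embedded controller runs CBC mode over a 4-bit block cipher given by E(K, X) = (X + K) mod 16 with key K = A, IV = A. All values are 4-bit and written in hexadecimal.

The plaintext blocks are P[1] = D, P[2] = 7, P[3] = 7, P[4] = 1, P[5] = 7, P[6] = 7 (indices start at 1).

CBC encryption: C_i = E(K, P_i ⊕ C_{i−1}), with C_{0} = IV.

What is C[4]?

C[4] = A

C[1]: P[1] ⊕ A = 7; E(K, 7) = 1.
C[2]: P[2] ⊕ 1 = 6; E(K, 6) = 0.
C[3]: P[3] ⊕ 0 = 7; E(K, 7) = 1.
C[4]: P[4] ⊕ 1 = 0; E(K, 0) = A.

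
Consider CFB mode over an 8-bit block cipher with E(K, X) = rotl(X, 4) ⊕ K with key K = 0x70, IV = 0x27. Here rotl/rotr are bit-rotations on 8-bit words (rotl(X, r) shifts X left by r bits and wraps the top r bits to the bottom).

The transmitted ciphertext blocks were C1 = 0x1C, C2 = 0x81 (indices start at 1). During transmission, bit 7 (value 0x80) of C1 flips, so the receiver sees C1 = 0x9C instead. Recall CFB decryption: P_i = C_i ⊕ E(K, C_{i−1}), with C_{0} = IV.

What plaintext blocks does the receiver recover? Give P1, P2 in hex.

P1 = 0x9E, P2 = 0x38

Only C1 changed, to 0x9C. In CFB, a change in C_i flips the same bit in P_i and garbles P_{i+1}. Decrypting the received ciphertext:
P1: E(K, 0x27) = 0x02; 0x9C ⊕ 0x02 = 0x9E.
P2: E(K, 0x9C) = 0xB9; 0x81 ⊕ 0xB9 = 0x38.
Blocks that differ from the original plaintext: P1, P2.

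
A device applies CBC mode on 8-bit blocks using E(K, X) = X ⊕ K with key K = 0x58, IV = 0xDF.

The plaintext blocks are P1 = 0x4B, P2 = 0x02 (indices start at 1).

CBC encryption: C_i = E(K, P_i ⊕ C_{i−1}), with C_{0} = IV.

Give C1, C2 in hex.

C1 = 0xCC, C2 = 0x96

C1: P1 ⊕ 0xDF = 0x94; E(K, 0x94) = 0xCC.
C2: P2 ⊕ 0xCC = 0xCE; E(K, 0xCE) = 0x96.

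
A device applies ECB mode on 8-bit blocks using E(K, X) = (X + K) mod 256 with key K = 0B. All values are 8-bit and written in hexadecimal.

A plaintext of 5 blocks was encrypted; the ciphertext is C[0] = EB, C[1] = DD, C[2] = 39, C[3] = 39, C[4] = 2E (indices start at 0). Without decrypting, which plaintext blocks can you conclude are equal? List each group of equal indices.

ECB encrypts each block independently with the same key, so equal ciphertext blocks imply equal plaintext blocks.
C[2] = C[3] = 39, so P[2] = P[3].

P[2] = P[3]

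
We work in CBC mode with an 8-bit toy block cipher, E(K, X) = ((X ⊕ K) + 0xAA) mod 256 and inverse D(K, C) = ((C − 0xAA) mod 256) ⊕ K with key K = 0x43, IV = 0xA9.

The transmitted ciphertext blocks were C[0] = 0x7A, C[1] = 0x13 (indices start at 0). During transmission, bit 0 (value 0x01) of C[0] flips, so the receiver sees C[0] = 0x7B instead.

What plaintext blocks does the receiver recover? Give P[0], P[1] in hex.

P[0] = 0x3B, P[1] = 0x51

CBC decryption: P_i = D(K, C_i) ⊕ C_{i−1}, with C_{−1} = IV.
Only C[0] changed, to 0x7B. In CBC, a change in C_i garbles P_i and flips the same bit in P_{i+1}. Decrypting the received ciphertext:
P[0]: D(K, 0x7B) = 0x92; 0x92 ⊕ 0xA9 = 0x3B.
P[1]: D(K, 0x13) = 0x2A; 0x2A ⊕ 0x7B = 0x51.
Blocks that differ from the original plaintext: P[0], P[1].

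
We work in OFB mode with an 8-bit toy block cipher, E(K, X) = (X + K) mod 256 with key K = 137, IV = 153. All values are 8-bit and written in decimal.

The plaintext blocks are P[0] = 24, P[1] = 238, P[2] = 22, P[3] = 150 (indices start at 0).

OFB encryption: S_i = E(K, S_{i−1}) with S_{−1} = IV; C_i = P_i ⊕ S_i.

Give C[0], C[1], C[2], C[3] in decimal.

C[0]: S = E(K, 153) = 34; 24 ⊕ 34 = 58.
C[1]: S = E(K, 34) = 171; 238 ⊕ 171 = 69.
C[2]: S = E(K, 171) = 52; 22 ⊕ 52 = 34.
C[3]: S = E(K, 52) = 189; 150 ⊕ 189 = 43.

C[0] = 58, C[1] = 69, C[2] = 34, C[3] = 43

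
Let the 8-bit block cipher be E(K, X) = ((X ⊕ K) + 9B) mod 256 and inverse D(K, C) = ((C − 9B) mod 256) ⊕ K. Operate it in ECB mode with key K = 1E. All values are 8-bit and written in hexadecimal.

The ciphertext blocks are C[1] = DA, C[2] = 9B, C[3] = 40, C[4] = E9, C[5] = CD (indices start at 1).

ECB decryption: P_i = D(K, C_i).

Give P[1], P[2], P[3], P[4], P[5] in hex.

P[1]: D(K, DA) = 21.
P[2]: D(K, 9B) = 1E.
P[3]: D(K, 40) = BB.
P[4]: D(K, E9) = 50.
P[5]: D(K, CD) = 2C.

P[1] = 21, P[2] = 1E, P[3] = BB, P[4] = 50, P[5] = 2C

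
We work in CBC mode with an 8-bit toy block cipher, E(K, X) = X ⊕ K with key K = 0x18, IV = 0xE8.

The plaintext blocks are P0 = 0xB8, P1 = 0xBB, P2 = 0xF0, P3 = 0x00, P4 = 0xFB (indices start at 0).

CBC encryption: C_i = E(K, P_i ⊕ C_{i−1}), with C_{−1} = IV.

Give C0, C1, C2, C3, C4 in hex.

C0 = 0x48, C1 = 0xEB, C2 = 0x03, C3 = 0x1B, C4 = 0xF8

C0: P0 ⊕ 0xE8 = 0x50; E(K, 0x50) = 0x48.
C1: P1 ⊕ 0x48 = 0xF3; E(K, 0xF3) = 0xEB.
C2: P2 ⊕ 0xEB = 0x1B; E(K, 0x1B) = 0x03.
C3: P3 ⊕ 0x03 = 0x03; E(K, 0x03) = 0x1B.
C4: P4 ⊕ 0x1B = 0xE0; E(K, 0xE0) = 0xF8.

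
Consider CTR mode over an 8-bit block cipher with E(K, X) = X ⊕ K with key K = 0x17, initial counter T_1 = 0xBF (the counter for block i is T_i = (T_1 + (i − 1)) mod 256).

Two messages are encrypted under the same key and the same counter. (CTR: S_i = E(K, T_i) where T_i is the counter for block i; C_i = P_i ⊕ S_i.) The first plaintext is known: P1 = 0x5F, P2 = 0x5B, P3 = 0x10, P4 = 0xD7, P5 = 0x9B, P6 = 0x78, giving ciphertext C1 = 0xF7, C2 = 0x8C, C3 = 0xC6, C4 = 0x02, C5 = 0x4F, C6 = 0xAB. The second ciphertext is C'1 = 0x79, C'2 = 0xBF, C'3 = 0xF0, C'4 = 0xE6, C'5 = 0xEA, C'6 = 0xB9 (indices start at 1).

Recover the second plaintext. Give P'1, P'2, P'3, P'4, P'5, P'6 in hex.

P'1 = 0xD1, P'2 = 0x68, P'3 = 0x26, P'4 = 0x33, P'5 = 0x3E, P'6 = 0x6A

In CTR with a reused counter, both messages share the same keystream S_i, so C_i ⊕ C'_i = P_i ⊕ P'_i and thus P'_i = P_i ⊕ C_i ⊕ C'_i.
P'1: 0x5F ⊕ 0xF7 ⊕ 0x79 = 0xD1.
P'2: 0x5B ⊕ 0x8C ⊕ 0xBF = 0x68.
P'3: 0x10 ⊕ 0xC6 ⊕ 0xF0 = 0x26.
P'4: 0xD7 ⊕ 0x02 ⊕ 0xE6 = 0x33.
P'5: 0x9B ⊕ 0x4F ⊕ 0xEA = 0x3E.
P'6: 0x78 ⊕ 0xAB ⊕ 0xB9 = 0x6A.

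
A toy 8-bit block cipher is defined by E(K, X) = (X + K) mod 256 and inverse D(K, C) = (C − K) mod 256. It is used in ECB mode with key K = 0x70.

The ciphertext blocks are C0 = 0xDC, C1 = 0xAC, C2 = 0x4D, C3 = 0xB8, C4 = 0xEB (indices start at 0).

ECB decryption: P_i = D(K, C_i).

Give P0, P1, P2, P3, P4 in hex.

P0 = 0x6C, P1 = 0x3C, P2 = 0xDD, P3 = 0x48, P4 = 0x7B

P0: D(K, 0xDC) = 0x6C.
P1: D(K, 0xAC) = 0x3C.
P2: D(K, 0x4D) = 0xDD.
P3: D(K, 0xB8) = 0x48.
P4: D(K, 0xEB) = 0x7B.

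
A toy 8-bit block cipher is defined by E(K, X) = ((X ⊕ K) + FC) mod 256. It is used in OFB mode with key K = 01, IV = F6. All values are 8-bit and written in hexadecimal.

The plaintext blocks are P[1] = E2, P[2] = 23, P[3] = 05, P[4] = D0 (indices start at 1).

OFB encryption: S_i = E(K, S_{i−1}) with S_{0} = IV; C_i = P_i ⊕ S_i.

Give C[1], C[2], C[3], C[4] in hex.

C[1]: S = E(K, F6) = F3; E2 ⊕ F3 = 11.
C[2]: S = E(K, F3) = EE; 23 ⊕ EE = CD.
C[3]: S = E(K, EE) = EB; 05 ⊕ EB = EE.
C[4]: S = E(K, EB) = E6; D0 ⊕ E6 = 36.

C[1] = 11, C[2] = CD, C[3] = EE, C[4] = 36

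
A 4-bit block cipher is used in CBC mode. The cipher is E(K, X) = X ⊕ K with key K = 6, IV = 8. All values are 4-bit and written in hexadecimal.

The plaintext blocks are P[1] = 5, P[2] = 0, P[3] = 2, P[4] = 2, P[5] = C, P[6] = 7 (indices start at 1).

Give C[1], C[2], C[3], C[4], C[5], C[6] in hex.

CBC encryption: C_i = E(K, P_i ⊕ C_{i−1}), with C_{0} = IV.
C[1]: P[1] ⊕ 8 = D; E(K, D) = B.
C[2]: P[2] ⊕ B = B; E(K, B) = D.
C[3]: P[3] ⊕ D = F; E(K, F) = 9.
C[4]: P[4] ⊕ 9 = B; E(K, B) = D.
C[5]: P[5] ⊕ D = 1; E(K, 1) = 7.
C[6]: P[6] ⊕ 7 = 0; E(K, 0) = 6.

C[1] = B, C[2] = D, C[3] = 9, C[4] = D, C[5] = 7, C[6] = 6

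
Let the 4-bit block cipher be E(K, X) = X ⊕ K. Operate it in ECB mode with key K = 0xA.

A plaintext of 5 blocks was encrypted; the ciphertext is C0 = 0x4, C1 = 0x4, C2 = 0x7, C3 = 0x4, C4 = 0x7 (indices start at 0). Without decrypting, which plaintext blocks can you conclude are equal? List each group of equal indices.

ECB encrypts each block independently with the same key, so equal ciphertext blocks imply equal plaintext blocks.
C0 = C1 = C3 = 0x4, so P0 = P1 = P3.
C2 = C4 = 0x7, so P2 = P4.

P0 = P1 = P3; P2 = P4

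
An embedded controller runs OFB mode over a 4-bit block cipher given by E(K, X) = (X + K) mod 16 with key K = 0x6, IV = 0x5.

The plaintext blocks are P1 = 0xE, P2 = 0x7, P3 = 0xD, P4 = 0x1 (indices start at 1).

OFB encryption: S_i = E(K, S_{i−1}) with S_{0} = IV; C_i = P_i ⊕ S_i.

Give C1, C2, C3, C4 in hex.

C1 = 0x5, C2 = 0x6, C3 = 0xA, C4 = 0xC

C1: S = E(K, 0x5) = 0xB; 0xE ⊕ 0xB = 0x5.
C2: S = E(K, 0xB) = 0x1; 0x7 ⊕ 0x1 = 0x6.
C3: S = E(K, 0x1) = 0x7; 0xD ⊕ 0x7 = 0xA.
C4: S = E(K, 0x7) = 0xD; 0x1 ⊕ 0xD = 0xC.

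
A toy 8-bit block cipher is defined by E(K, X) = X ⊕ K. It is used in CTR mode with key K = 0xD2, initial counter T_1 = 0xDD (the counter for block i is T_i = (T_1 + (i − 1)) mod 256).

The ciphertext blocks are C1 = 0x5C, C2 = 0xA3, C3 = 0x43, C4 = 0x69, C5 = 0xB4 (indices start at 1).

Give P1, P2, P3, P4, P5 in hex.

CTR decryption: S_i = E(K, T_i) where T_i is the counter for block i; P_i = C_i ⊕ S_i.
P1: T = 0xDD, S = E(K, T) = 0x0F; 0x5C ⊕ 0x0F = 0x53.
P2: T = 0xDE, S = E(K, T) = 0x0C; 0xA3 ⊕ 0x0C = 0xAF.
P3: T = 0xDF, S = E(K, T) = 0x0D; 0x43 ⊕ 0x0D = 0x4E.
P4: T = 0xE0, S = E(K, T) = 0x32; 0x69 ⊕ 0x32 = 0x5B.
P5: T = 0xE1, S = E(K, T) = 0x33; 0xB4 ⊕ 0x33 = 0x87.

P1 = 0x53, P2 = 0xAF, P3 = 0x4E, P4 = 0x5B, P5 = 0x87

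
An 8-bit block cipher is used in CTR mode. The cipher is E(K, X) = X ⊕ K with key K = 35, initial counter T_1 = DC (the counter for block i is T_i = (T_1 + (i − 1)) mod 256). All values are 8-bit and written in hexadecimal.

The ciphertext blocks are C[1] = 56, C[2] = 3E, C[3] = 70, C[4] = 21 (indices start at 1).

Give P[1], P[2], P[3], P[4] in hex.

CTR decryption: S_i = E(K, T_i) where T_i is the counter for block i; P_i = C_i ⊕ S_i.
P[1]: T = DC, S = E(K, T) = E9; 56 ⊕ E9 = BF.
P[2]: T = DD, S = E(K, T) = E8; 3E ⊕ E8 = D6.
P[3]: T = DE, S = E(K, T) = EB; 70 ⊕ EB = 9B.
P[4]: T = DF, S = E(K, T) = EA; 21 ⊕ EA = CB.

P[1] = BF, P[2] = D6, P[3] = 9B, P[4] = CB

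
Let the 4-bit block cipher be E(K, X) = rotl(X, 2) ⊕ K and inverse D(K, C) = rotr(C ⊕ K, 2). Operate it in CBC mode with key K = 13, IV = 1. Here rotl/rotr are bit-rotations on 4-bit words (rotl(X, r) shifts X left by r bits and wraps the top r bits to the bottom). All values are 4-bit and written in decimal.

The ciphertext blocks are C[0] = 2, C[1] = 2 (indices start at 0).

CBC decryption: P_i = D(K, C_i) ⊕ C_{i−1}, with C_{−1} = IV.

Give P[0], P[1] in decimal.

P[0] = 14, P[1] = 13

P[0]: D(K, 2) = 15; 15 ⊕ 1 = 14.
P[1]: D(K, 2) = 15; 15 ⊕ 2 = 13.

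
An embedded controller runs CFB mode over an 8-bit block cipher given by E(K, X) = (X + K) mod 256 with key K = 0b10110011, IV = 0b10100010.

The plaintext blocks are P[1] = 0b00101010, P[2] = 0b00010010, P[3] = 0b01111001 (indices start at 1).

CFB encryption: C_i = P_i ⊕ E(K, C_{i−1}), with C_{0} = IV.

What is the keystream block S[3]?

0b11010011

C[1]: E(K, 0b10100010) = 0b01010101; 0b00101010 ⊕ 0b01010101 = 0b01111111.
C[2]: E(K, 0b01111111) = 0b00110010; 0b00010010 ⊕ 0b00110010 = 0b00100000.
C[3]: E(K, 0b00100000) = 0b11010011; 0b01111001 ⊕ 0b11010011 = 0b10101010.
So S[3] = 0b11010011.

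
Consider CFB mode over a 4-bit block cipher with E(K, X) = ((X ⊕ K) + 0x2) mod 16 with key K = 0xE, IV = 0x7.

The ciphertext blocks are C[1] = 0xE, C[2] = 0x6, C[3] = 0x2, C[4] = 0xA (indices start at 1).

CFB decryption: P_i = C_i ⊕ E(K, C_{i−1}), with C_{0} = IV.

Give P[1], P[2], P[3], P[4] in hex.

P[1] = 0x5, P[2] = 0x4, P[3] = 0x8, P[4] = 0x4

P[1]: E(K, 0x7) = 0xB; 0xE ⊕ 0xB = 0x5.
P[2]: E(K, 0xE) = 0x2; 0x6 ⊕ 0x2 = 0x4.
P[3]: E(K, 0x6) = 0xA; 0x2 ⊕ 0xA = 0x8.
P[4]: E(K, 0x2) = 0xE; 0xA ⊕ 0xE = 0x4.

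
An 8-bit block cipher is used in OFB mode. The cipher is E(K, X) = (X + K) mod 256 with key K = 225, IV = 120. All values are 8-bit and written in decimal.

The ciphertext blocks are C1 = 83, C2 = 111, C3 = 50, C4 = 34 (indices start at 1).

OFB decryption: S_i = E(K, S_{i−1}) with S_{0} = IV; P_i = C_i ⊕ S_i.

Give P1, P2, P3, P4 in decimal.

P1: S = E(K, 120) = 89; 83 ⊕ 89 = 10.
P2: S = E(K, 89) = 58; 111 ⊕ 58 = 85.
P3: S = E(K, 58) = 27; 50 ⊕ 27 = 41.
P4: S = E(K, 27) = 252; 34 ⊕ 252 = 222.

P1 = 10, P2 = 85, P3 = 41, P4 = 222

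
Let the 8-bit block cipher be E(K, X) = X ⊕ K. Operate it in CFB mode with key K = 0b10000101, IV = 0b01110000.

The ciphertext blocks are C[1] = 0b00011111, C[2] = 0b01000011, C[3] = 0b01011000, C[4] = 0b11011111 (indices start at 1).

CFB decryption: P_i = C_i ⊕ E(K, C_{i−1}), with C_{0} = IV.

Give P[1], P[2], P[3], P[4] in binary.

P[1]: E(K, 0b01110000) = 0b11110101; 0b00011111 ⊕ 0b11110101 = 0b11101010.
P[2]: E(K, 0b00011111) = 0b10011010; 0b01000011 ⊕ 0b10011010 = 0b11011001.
P[3]: E(K, 0b01000011) = 0b11000110; 0b01011000 ⊕ 0b11000110 = 0b10011110.
P[4]: E(K, 0b01011000) = 0b11011101; 0b11011111 ⊕ 0b11011101 = 0b00000010.

P[1] = 0b11101010, P[2] = 0b11011001, P[3] = 0b10011110, P[4] = 0b00000010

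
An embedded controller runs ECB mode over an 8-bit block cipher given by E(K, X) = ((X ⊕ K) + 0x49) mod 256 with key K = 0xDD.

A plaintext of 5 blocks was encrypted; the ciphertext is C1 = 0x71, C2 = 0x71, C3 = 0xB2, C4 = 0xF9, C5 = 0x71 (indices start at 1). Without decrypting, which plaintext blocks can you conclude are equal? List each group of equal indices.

ECB encrypts each block independently with the same key, so equal ciphertext blocks imply equal plaintext blocks.
C1 = C2 = C5 = 0x71, so P1 = P2 = P5.

P1 = P2 = P5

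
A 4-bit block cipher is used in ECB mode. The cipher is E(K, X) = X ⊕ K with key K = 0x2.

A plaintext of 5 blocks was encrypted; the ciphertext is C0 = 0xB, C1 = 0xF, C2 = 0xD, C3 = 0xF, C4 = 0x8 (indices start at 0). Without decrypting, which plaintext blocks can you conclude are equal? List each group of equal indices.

ECB encrypts each block independently with the same key, so equal ciphertext blocks imply equal plaintext blocks.
C1 = C3 = 0xF, so P1 = P3.

P1 = P3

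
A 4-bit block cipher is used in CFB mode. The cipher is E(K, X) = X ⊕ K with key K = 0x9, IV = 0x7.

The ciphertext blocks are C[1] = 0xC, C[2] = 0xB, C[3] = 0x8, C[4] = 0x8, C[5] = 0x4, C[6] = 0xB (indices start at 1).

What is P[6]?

CFB decryption: P_i = C_i ⊕ E(K, C_{i−1}), with C_{0} = IV.
P[6]: E(K, 0x4) = 0xD; 0xB ⊕ 0xD = 0x6.

P[6] = 0x6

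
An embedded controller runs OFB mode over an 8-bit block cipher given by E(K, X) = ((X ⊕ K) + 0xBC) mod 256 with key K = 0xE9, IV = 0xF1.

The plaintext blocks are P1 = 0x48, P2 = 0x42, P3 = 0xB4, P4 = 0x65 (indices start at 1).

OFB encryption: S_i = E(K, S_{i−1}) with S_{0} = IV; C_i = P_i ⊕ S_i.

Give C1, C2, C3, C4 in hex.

C1: S = E(K, 0xF1) = 0xD4; 0x48 ⊕ 0xD4 = 0x9C.
C2: S = E(K, 0xD4) = 0xF9; 0x42 ⊕ 0xF9 = 0xBB.
C3: S = E(K, 0xF9) = 0xCC; 0xB4 ⊕ 0xCC = 0x78.
C4: S = E(K, 0xCC) = 0xE1; 0x65 ⊕ 0xE1 = 0x84.

C1 = 0x9C, C2 = 0xBB, C3 = 0x78, C4 = 0x84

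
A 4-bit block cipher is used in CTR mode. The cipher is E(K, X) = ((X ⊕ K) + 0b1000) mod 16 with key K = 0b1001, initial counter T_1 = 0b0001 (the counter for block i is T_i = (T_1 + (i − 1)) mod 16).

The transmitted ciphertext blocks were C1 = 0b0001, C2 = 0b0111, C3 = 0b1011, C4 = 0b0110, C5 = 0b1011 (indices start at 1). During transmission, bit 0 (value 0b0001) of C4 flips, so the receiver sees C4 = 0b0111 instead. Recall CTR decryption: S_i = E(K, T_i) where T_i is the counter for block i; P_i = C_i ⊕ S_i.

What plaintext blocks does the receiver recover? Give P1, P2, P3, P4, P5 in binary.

Only C4 changed, to 0b0111. In CTR, a change in C_i flips the same bit in P_i only; the keystream is unaffected. Decrypting the received ciphertext:
P1: T = 0b0001, S = E(K, T) = 0b0000; 0b0001 ⊕ 0b0000 = 0b0001.
P2: T = 0b0010, S = E(K, T) = 0b0011; 0b0111 ⊕ 0b0011 = 0b0100.
P3: T = 0b0011, S = E(K, T) = 0b0010; 0b1011 ⊕ 0b0010 = 0b1001.
P4: T = 0b0100, S = E(K, T) = 0b0101; 0b0111 ⊕ 0b0101 = 0b0010.
P5: T = 0b0101, S = E(K, T) = 0b0100; 0b1011 ⊕ 0b0100 = 0b1111.
Blocks that differ from the original plaintext: P4.

P1 = 0b0001, P2 = 0b0100, P3 = 0b1001, P4 = 0b0010, P5 = 0b1111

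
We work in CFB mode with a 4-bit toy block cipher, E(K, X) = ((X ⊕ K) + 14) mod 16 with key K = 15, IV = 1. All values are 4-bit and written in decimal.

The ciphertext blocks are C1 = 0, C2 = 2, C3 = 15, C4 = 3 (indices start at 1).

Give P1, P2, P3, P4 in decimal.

CFB decryption: P_i = C_i ⊕ E(K, C_{i−1}), with C_{0} = IV.
P1: E(K, 1) = 12; 0 ⊕ 12 = 12.
P2: E(K, 0) = 13; 2 ⊕ 13 = 15.
P3: E(K, 2) = 11; 15 ⊕ 11 = 4.
P4: E(K, 15) = 14; 3 ⊕ 14 = 13.

P1 = 12, P2 = 15, P3 = 4, P4 = 13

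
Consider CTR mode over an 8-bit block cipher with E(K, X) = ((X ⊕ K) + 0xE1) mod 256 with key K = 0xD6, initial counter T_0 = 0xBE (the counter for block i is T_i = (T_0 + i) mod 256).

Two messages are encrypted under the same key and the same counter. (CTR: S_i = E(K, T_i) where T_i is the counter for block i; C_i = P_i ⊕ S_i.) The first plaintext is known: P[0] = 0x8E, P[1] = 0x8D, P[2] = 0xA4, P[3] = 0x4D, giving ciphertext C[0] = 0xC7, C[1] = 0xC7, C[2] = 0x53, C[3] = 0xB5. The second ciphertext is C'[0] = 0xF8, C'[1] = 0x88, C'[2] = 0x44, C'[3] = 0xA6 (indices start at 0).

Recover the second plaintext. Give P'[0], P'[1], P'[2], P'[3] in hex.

In CTR with a reused counter, both messages share the same keystream S_i, so C_i ⊕ C'_i = P_i ⊕ P'_i and thus P'_i = P_i ⊕ C_i ⊕ C'_i.
P'[0]: 0x8E ⊕ 0xC7 ⊕ 0xF8 = 0xB1.
P'[1]: 0x8D ⊕ 0xC7 ⊕ 0x88 = 0xC2.
P'[2]: 0xA4 ⊕ 0x53 ⊕ 0x44 = 0xB3.
P'[3]: 0x4D ⊕ 0xB5 ⊕ 0xA6 = 0x5E.

P'[0] = 0xB1, P'[1] = 0xC2, P'[2] = 0xB3, P'[3] = 0x5E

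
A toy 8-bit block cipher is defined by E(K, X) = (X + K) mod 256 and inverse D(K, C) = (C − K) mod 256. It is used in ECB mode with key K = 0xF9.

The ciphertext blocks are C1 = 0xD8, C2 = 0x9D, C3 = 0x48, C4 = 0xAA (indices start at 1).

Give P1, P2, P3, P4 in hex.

P1 = 0xDF, P2 = 0xA4, P3 = 0x4F, P4 = 0xB1

ECB decryption: P_i = D(K, C_i).
P1: D(K, 0xD8) = 0xDF.
P2: D(K, 0x9D) = 0xA4.
P3: D(K, 0x48) = 0x4F.
P4: D(K, 0xAA) = 0xB1.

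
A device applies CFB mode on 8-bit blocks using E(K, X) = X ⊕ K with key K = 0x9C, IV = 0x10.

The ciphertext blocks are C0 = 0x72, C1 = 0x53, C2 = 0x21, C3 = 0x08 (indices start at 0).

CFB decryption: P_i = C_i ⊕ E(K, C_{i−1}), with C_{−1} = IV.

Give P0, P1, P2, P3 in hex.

P0 = 0xFE, P1 = 0xBD, P2 = 0xEE, P3 = 0xB5

P0: E(K, 0x10) = 0x8C; 0x72 ⊕ 0x8C = 0xFE.
P1: E(K, 0x72) = 0xEE; 0x53 ⊕ 0xEE = 0xBD.
P2: E(K, 0x53) = 0xCF; 0x21 ⊕ 0xCF = 0xEE.
P3: E(K, 0x21) = 0xBD; 0x08 ⊕ 0xBD = 0xB5.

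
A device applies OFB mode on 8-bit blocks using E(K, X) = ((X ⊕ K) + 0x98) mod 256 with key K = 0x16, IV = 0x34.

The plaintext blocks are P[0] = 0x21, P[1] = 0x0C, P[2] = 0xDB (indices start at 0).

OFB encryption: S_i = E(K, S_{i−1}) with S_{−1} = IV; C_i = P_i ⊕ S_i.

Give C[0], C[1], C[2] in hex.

C[0]: S = E(K, 0x34) = 0xBA; 0x21 ⊕ 0xBA = 0x9B.
C[1]: S = E(K, 0xBA) = 0x44; 0x0C ⊕ 0x44 = 0x48.
C[2]: S = E(K, 0x44) = 0xEA; 0xDB ⊕ 0xEA = 0x31.

C[0] = 0x9B, C[1] = 0x48, C[2] = 0x31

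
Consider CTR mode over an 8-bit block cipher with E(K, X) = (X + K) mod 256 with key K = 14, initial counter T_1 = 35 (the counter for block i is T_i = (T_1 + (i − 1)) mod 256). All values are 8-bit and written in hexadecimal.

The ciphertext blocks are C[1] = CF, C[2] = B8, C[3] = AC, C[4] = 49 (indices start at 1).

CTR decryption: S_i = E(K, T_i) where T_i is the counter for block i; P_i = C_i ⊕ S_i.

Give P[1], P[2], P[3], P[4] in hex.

P[1] = 86, P[2] = F2, P[3] = E7, P[4] = 05

P[1]: T = 35, S = E(K, T) = 49; CF ⊕ 49 = 86.
P[2]: T = 36, S = E(K, T) = 4A; B8 ⊕ 4A = F2.
P[3]: T = 37, S = E(K, T) = 4B; AC ⊕ 4B = E7.
P[4]: T = 38, S = E(K, T) = 4C; 49 ⊕ 4C = 05.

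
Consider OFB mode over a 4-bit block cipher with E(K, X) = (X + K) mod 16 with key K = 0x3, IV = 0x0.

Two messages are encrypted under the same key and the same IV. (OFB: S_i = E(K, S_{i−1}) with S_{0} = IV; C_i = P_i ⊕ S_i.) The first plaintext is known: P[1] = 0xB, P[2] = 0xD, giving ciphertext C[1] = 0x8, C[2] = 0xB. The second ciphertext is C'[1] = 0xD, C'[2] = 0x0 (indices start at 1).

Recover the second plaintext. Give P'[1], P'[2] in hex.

P'[1] = 0xE, P'[2] = 0x6

In OFB with a reused IV, both messages share the same keystream S_i, so C_i ⊕ C'_i = P_i ⊕ P'_i and thus P'_i = P_i ⊕ C_i ⊕ C'_i.
P'[1]: 0xB ⊕ 0x8 ⊕ 0xD = 0xE.
P'[2]: 0xD ⊕ 0xB ⊕ 0x0 = 0x6.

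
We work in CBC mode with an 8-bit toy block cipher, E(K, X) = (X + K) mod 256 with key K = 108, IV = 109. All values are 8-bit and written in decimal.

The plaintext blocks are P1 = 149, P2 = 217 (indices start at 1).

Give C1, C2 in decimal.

C1 = 100, C2 = 41

CBC encryption: C_i = E(K, P_i ⊕ C_{i−1}), with C_{0} = IV.
C1: P1 ⊕ 109 = 248; E(K, 248) = 100.
C2: P2 ⊕ 100 = 189; E(K, 189) = 41.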